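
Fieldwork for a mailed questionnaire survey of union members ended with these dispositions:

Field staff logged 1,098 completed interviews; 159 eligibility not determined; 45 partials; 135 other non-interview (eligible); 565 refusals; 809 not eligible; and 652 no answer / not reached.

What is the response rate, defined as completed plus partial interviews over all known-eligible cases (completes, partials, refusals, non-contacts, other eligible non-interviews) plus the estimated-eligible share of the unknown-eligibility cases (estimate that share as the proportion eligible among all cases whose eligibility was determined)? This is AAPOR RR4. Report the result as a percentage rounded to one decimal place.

Numerator → 1098 + 45 = 1143
Determined eligible → 1098 + 45 + 565 + 652 + 135 = 2495
e = 2495 / (2495 + 809) = 2495 / 3304 = 0.7551
e × U → 0.7551 × 159 = 120.06
Denominator → 2495 + 120.06 = 2615.06
RR4 = 1143 / 2615.06 = 0.4371

43.7%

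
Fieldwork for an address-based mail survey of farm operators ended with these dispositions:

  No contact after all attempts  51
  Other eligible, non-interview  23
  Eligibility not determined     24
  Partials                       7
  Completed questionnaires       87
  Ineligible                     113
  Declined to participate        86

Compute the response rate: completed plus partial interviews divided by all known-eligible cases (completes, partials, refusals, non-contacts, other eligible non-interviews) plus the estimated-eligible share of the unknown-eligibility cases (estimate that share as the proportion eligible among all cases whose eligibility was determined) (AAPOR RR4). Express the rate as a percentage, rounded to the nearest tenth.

Numerator → 87 + 7 = 94
Known eligible → 87 + 7 + 86 + 51 + 23 = 254
e = 254 / (254 + 113) = 254 / 367 = 0.6921
e × U → 0.6921 × 24 = 16.61
Denom → 254 + 16.61 = 270.61
RR4 = 94 / 270.61 = 0.3474

34.7%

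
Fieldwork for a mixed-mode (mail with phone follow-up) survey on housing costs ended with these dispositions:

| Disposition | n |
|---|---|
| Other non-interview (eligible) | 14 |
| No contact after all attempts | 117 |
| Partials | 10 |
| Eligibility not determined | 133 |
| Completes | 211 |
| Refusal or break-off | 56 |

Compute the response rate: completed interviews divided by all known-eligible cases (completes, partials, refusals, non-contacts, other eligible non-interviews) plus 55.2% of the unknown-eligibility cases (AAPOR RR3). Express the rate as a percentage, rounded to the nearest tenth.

Num = 211
Eligible (known) = 211 + 10 + 56 + 117 + 14 = 408
Estimated eligible among unknowns = 0.5520 × 133 = 73.42
Base = 408 + 73.42 = 481.42
RR3 = 211 / 481.42 = 0.4383

43.8%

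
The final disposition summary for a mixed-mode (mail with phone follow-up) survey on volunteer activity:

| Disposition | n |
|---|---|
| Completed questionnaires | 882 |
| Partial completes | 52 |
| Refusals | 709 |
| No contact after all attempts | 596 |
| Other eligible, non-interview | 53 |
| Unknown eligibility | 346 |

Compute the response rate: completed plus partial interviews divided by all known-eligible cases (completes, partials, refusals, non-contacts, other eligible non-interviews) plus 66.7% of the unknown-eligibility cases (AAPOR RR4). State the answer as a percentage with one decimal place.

37.0%

Num = 882 + 52 = 934
Determined eligible = 882 + 52 + 709 + 596 + 53 = 2292
Estimated eligible among unknowns = 0.6670 × 346 = 230.78
Denominator = 2292 + 230.78 = 2522.78
RR4 = 934 / 2522.78 = 0.3702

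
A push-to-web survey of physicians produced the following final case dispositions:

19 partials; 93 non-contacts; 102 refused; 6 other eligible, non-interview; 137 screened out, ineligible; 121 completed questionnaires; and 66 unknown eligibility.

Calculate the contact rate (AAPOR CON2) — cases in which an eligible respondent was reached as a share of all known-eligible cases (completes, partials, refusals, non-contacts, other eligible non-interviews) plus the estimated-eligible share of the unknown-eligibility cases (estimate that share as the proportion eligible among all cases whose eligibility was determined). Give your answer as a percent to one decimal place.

63.9%

Numerator → 121 + 19 + 102 + 6 = 248
Eligible (known) → 121 + 19 + 102 + 93 + 6 = 341
e = 341 / (341 + 137) = 341 / 478 = 0.7134
Estimated eligible among unknowns → 0.7134 × 66 = 47.08
Denominator → 341 + 47.08 = 388.08
CON2 = 248 / 388.08 = 0.6390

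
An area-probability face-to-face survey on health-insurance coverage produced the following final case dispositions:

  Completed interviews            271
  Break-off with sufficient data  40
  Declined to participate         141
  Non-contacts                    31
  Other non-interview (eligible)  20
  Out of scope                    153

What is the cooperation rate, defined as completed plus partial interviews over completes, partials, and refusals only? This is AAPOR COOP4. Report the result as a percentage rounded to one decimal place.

68.8%

Num → 271 + 40 = 311
Denominator → 271 + 40 + 141 = 452
COOP4 = 311 / 452 = 0.6881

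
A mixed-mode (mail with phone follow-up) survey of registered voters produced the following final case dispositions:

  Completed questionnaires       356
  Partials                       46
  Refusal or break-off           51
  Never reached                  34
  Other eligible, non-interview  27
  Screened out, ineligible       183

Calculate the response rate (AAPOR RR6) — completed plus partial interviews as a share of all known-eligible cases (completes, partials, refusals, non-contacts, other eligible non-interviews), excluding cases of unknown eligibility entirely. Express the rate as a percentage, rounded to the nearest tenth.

Numerator → 356 + 46 = 402
Denominator → 356 + 46 + 51 + 34 + 27 = 514
RR6 = 402 / 514 = 0.7821

78.2%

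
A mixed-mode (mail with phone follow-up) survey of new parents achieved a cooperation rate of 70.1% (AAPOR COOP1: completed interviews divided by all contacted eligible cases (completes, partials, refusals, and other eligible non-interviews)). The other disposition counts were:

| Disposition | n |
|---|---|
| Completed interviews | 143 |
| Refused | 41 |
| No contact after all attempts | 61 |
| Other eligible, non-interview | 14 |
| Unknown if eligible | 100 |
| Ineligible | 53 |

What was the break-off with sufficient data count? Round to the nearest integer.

6

COOP1 = 143 / D = 0.701
D = 143 / 0.701 = 204.0
Other denominator terms total 198
break-off with sufficient data = 204.0 − 198 ≈ 6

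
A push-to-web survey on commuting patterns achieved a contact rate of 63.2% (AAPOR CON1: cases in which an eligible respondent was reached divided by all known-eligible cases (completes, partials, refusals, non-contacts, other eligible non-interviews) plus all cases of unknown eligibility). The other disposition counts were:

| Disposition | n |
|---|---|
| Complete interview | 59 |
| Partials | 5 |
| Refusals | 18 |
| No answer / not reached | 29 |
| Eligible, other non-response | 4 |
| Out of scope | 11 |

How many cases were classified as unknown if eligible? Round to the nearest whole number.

Num: 59 + 5 + 18 + 4 = 86
CON1 = 86 / D = 0.632
D = 86 / 0.632 = 136.1
Other denominator terms total 115
unknown if eligible = 136.1 − 115 ≈ 21

21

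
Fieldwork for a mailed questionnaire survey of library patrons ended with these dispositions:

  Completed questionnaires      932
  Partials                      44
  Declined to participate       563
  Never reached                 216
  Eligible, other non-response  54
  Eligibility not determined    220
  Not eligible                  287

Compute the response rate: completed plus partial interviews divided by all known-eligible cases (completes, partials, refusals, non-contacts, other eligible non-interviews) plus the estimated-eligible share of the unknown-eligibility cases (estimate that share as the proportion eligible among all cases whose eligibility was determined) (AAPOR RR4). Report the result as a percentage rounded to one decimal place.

Num → 932 + 44 = 976
Eligible (known) → 932 + 44 + 563 + 216 + 54 = 1809
e = 1809 / (1809 + 287) = 1809 / 2096 = 0.8631
Eligible share of unknowns → 0.8631 × 220 = 189.88
Denominator → 1809 + 189.88 = 1998.88
RR4 = 976 / 1998.88 = 0.4883

48.8%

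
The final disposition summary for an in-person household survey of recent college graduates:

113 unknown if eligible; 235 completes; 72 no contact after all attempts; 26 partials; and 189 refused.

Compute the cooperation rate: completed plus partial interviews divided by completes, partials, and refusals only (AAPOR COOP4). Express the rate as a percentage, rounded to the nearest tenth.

58.0%

Numerator → 235 + 26 = 261
Denom → 235 + 26 + 189 = 450
COOP4 = 261 / 450 = 0.5800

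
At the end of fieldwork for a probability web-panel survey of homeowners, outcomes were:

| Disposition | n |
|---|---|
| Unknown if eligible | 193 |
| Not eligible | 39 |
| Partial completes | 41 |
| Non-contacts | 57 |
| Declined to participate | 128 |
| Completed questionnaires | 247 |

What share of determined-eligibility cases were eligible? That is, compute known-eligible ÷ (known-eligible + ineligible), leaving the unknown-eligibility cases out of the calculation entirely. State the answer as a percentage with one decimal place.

92.4%

Eligible (known) = 247 + 41 + 128 + 57 = 473
e = 473 / (473 + 39) = 473 / 512 = 0.9238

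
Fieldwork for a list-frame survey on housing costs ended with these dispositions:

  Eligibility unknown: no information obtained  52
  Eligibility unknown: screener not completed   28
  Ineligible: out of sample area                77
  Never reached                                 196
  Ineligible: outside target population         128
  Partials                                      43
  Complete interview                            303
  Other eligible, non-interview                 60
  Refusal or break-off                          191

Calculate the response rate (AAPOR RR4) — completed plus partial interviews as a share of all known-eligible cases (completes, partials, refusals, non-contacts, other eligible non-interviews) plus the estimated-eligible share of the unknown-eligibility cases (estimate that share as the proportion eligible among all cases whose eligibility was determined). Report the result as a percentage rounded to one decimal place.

Unknown if eligible = 28 + 52 = 80
Screened out, ineligible = 128 + 77 = 205
Numerator: 303 + 43 = 346
Known eligible: 303 + 43 + 191 + 196 + 60 = 793
e = 793 / (793 + 205) = 793 / 998 = 0.7946
Estimated eligible among unknowns: 0.7946 × 80 = 63.57
Base: 793 + 63.57 = 856.57
RR4 = 346 / 856.57 = 0.4039

40.4%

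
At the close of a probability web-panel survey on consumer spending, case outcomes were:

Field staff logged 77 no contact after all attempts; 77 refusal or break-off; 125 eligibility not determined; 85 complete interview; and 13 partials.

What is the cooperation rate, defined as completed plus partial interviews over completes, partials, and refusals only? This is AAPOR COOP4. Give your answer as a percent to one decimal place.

Top → 85 + 13 = 98
Denom → 85 + 13 + 77 = 175
COOP4 = 98 / 175 = 0.5600

56.0%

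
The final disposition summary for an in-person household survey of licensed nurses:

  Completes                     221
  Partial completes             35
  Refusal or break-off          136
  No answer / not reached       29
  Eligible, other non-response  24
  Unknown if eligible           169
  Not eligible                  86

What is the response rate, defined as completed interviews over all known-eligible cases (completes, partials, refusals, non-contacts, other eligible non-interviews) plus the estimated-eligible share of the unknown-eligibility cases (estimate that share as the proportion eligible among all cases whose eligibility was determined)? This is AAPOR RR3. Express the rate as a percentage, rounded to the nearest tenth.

Top → 221
Determined eligible → 221 + 35 + 136 + 29 + 24 = 445
e = 445 / (445 + 86) = 445 / 531 = 0.8380
Estimated eligible among unknowns → 0.8380 × 169 = 141.62
Denom → 445 + 141.62 = 586.62
RR3 = 221 / 586.62 = 0.3767

37.7%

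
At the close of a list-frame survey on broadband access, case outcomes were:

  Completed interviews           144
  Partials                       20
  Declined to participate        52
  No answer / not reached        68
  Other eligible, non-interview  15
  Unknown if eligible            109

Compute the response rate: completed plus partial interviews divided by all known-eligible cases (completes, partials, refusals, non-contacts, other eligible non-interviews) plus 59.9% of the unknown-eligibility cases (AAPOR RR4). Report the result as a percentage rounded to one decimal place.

Top: 144 + 20 = 164
Determined eligible: 144 + 20 + 52 + 68 + 15 = 299
Estimated eligible among unknowns: 0.5990 × 109 = 65.29
Base: 299 + 65.29 = 364.29
RR4 = 164 / 364.29 = 0.4502

45.0%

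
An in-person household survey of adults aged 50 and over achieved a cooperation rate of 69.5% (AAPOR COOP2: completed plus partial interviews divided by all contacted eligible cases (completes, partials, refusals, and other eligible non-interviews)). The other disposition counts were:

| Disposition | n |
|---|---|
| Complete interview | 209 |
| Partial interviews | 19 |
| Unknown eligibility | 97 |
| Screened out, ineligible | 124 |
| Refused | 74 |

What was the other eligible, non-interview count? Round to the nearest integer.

Top = 209 + 19 = 228
COOP2 = 228 / D = 0.695
D = 228 / 0.695 = 328.1
Rest of base = 302
other eligible, non-interview = 328.1 − 302 ≈ 26

26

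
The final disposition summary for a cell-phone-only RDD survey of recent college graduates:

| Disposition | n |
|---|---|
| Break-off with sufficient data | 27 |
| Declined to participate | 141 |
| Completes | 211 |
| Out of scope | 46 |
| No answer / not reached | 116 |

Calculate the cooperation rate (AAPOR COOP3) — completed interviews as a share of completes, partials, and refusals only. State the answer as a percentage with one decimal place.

Top → 211
Denominator → 211 + 27 + 141 = 379
COOP3 = 211 / 379 = 0.5567

55.7%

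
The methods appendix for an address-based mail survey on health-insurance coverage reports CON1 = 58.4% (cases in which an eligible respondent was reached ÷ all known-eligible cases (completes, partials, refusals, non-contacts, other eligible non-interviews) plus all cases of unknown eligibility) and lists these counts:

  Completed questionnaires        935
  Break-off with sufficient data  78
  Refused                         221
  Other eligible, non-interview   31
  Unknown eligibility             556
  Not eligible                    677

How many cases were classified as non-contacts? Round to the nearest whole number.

Num: 935 + 78 + 221 + 31 = 1265
CON1 = 1265 / D = 0.584
D = 1265 / 0.584 = 2166.1
Remaining denominator categories sum to 1821
non-contacts = 2166.1 − 1821 ≈ 345

345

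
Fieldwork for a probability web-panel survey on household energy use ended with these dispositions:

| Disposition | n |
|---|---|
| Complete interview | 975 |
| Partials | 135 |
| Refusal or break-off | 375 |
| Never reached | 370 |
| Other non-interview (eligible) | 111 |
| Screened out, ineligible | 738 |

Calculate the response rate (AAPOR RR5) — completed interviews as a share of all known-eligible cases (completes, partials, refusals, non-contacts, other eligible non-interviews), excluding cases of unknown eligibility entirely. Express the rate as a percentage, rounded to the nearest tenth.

49.6%

Numerator → 975
Base → 975 + 135 + 375 + 370 + 111 = 1966
RR5 = 975 / 1966 = 0.4959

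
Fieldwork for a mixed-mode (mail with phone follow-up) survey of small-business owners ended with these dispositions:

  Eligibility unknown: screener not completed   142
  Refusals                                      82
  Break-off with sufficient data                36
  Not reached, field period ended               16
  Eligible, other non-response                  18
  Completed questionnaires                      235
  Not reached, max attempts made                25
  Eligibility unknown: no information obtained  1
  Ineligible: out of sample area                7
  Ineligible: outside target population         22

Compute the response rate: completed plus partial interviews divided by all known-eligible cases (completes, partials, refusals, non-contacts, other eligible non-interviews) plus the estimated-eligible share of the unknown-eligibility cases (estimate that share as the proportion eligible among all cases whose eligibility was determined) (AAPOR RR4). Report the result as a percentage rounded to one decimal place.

49.7%

No contact after all attempts = 16 + 25 = 41
Eligibility not determined = 142 + 1 = 143
Not eligible = 22 + 7 = 29
Top → 235 + 36 = 271
Determined eligible → 235 + 36 + 82 + 41 + 18 = 412
e = 412 / (412 + 29) = 412 / 441 = 0.9342
Eligible share of unknowns → 0.9342 × 143 = 133.59
Denominator → 412 + 133.59 = 545.59
RR4 = 271 / 545.59 = 0.4967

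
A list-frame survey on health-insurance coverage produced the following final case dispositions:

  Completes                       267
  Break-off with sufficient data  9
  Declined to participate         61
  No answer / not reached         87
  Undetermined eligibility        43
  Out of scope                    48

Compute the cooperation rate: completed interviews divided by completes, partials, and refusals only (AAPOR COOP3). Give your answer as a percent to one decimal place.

Top → 267
Denominator → 267 + 9 + 61 = 337
COOP3 = 267 / 337 = 0.7923

79.2%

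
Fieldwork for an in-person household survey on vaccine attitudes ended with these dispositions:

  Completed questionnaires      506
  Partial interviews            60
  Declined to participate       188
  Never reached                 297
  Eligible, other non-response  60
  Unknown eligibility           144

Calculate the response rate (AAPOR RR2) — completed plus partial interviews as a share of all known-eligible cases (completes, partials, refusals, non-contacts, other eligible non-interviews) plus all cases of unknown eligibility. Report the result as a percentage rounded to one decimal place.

45.1%

Num → 506 + 60 = 566
Denom → 506 + 60 + 188 + 297 + 60 + 144 = 1255
RR2 = 566 / 1255 = 0.4510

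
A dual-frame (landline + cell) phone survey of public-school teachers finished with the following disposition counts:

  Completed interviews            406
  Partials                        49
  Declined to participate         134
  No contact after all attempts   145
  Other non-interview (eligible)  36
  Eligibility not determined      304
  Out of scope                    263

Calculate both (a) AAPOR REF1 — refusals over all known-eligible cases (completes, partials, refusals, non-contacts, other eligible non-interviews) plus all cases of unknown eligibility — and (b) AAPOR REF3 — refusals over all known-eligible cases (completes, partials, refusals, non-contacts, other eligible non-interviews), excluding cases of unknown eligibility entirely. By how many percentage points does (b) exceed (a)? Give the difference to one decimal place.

Num → 134
Denom → 406 + 49 + 134 + 145 + 36 + 304 = 1074
REF1 = 134 / 1074 = 0.1248
Denom → 406 + 49 + 134 + 145 + 36 = 770
REF3 = 134 / 770 = 0.1740
Difference = 17.40 − 12.48 = 4.92 percentage points

4.9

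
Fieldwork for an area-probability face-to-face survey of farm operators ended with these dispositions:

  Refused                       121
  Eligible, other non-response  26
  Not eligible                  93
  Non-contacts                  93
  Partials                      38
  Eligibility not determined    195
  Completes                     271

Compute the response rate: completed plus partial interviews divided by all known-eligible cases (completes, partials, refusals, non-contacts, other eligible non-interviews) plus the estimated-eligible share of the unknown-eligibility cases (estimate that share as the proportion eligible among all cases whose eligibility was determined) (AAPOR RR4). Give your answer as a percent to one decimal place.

Top → 271 + 38 = 309
Known eligible → 271 + 38 + 121 + 93 + 26 = 549
e = 549 / (549 + 93) = 549 / 642 = 0.8551
Estimated eligible among unknowns → 0.8551 × 195 = 166.74
Base → 549 + 166.74 = 715.74
RR4 = 309 / 715.74 = 0.4317

43.2%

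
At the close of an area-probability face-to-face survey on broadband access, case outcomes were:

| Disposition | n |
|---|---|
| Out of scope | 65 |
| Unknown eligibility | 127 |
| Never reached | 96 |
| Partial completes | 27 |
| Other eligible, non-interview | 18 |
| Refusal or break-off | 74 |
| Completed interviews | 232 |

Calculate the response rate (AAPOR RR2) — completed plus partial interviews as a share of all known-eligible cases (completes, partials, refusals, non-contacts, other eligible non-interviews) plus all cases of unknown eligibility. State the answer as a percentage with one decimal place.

Numerator → 232 + 27 = 259
Denom → 232 + 27 + 74 + 96 + 18 + 127 = 574
RR2 = 259 / 574 = 0.4512

45.1%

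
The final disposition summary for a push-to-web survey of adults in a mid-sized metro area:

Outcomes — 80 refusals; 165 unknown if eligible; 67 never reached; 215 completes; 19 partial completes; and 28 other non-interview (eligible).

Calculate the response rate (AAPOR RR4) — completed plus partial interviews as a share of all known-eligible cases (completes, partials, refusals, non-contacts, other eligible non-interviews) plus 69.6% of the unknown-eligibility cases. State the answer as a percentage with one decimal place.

44.7%

Num → 215 + 19 = 234
Known eligible → 215 + 19 + 80 + 67 + 28 = 409
Estimated eligible among unknowns → 0.6960 × 165 = 114.84
Denom → 409 + 114.84 = 523.84
RR4 = 234 / 523.84 = 0.4467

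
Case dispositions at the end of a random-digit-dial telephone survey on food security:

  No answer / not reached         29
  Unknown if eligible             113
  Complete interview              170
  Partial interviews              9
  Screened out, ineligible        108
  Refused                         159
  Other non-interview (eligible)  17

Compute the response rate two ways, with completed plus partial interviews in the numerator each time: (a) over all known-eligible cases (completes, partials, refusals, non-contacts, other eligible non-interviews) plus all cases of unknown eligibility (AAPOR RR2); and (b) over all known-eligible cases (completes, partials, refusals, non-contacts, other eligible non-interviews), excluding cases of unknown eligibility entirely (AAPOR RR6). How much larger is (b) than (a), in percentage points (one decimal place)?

10.6

Top → 170 + 9 = 179
Denominator → 170 + 9 + 159 + 29 + 17 + 113 = 497
RR2 = 179 / 497 = 0.3602
Denominator → 170 + 9 + 159 + 29 + 17 = 384
RR6 = 179 / 384 = 0.4661
Difference = 46.61 − 36.02 = 10.59 percentage points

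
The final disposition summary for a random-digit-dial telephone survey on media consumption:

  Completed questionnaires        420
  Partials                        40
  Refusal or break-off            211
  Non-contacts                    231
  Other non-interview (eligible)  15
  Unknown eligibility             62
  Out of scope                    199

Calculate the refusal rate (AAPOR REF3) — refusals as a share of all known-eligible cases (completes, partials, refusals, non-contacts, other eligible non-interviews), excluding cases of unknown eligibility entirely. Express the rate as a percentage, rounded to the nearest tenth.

Num: 211
Base: 420 + 40 + 211 + 231 + 15 = 917
REF3 = 211 / 917 = 0.2301

23.0%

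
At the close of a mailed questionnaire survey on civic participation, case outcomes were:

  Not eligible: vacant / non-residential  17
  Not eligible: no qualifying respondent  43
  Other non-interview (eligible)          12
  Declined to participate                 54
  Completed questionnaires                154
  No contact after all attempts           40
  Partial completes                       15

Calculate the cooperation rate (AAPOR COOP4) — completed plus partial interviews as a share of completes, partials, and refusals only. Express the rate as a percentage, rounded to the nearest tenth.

Out of scope = 43 + 17 = 60
Num → 154 + 15 = 169
Denom → 154 + 15 + 54 = 223
COOP4 = 169 / 223 = 0.7578

75.8%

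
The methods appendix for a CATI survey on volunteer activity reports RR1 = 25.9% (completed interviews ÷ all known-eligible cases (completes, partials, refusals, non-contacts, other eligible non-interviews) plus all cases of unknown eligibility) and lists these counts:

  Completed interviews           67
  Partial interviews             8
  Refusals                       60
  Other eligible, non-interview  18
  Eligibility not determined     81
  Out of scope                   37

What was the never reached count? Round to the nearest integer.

RR1 = 67 / D = 0.259
D = 67 / 0.259 = 258.7
Other denominator terms total 234
never reached = 258.7 − 234 ≈ 25

25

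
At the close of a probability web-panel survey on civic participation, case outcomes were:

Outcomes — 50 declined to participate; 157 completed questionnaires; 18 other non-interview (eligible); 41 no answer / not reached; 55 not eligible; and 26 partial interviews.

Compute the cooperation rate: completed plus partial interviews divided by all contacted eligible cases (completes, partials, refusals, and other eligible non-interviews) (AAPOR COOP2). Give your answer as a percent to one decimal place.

Numerator: 157 + 26 = 183
Denominator: 157 + 26 + 50 + 18 = 251
COOP2 = 183 / 251 = 0.7291

72.9%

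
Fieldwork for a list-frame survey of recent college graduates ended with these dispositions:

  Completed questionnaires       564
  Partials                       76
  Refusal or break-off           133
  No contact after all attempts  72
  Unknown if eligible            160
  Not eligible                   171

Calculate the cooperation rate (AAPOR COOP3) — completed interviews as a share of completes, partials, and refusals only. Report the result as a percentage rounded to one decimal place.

Numerator → 564
Denom → 564 + 76 + 133 = 773
COOP3 = 564 / 773 = 0.7296

73.0%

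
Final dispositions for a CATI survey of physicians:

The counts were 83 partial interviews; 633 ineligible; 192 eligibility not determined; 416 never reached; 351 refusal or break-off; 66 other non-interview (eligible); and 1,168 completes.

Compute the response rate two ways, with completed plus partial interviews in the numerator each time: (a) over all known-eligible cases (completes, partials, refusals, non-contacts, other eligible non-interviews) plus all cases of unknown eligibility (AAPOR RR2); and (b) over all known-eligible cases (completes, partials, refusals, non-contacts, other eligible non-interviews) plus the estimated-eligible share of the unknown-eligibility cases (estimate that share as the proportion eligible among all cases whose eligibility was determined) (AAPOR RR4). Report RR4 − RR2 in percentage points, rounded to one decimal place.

Top = 1168 + 83 = 1251
Denom = 1168 + 83 + 351 + 416 + 66 + 192 = 2276
RR2 = 1251 / 2276 = 0.5496
Known eligible = 1168 + 83 + 351 + 416 + 66 = 2084
e = 2084 / (2084 + 633) = 2084 / 2717 = 0.7670
Estimated eligible among unknowns = 0.7670 × 192 = 147.26
Denom = 2084 + 147.26 = 2231.26
RR4 = 1251 / 2231.26 = 0.5607
Difference = 56.07 − 54.96 = 1.11 percentage points

1.1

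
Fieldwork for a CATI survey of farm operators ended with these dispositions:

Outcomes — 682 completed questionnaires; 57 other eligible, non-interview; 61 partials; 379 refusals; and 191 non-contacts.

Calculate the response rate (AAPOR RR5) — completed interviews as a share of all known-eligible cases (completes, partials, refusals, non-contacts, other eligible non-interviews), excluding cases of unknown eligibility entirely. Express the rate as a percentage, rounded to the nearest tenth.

Numerator = 682
Base = 682 + 61 + 379 + 191 + 57 = 1370
RR5 = 682 / 1370 = 0.4978

49.8%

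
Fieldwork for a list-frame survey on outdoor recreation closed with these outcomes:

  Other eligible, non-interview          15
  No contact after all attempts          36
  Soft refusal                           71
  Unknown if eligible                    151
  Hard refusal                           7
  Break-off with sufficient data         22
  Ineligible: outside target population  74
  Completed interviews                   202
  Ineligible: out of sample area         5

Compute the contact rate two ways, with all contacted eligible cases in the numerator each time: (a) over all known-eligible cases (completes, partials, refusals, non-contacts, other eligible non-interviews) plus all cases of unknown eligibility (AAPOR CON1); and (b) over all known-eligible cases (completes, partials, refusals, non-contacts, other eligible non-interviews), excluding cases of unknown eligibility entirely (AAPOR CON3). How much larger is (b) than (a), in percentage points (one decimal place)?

Refusals = 7 + 71 = 78
Screened out, ineligible = 74 + 5 = 79
Numerator → 202 + 22 + 78 + 15 = 317
Denominator → 202 + 22 + 78 + 36 + 15 + 151 = 504
CON1 = 317 / 504 = 0.6290
Denominator → 202 + 22 + 78 + 36 + 15 = 353
CON3 = 317 / 353 = 0.8980
Difference = 89.80 − 62.90 = 26.90 percentage points

26.9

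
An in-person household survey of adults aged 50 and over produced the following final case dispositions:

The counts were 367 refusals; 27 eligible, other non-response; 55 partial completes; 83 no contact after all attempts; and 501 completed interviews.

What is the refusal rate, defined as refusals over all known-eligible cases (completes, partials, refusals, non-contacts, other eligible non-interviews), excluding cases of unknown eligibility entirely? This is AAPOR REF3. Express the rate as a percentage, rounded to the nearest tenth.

Top: 367
Denominator: 501 + 55 + 367 + 83 + 27 = 1033
REF3 = 367 / 1033 = 0.3553

35.5%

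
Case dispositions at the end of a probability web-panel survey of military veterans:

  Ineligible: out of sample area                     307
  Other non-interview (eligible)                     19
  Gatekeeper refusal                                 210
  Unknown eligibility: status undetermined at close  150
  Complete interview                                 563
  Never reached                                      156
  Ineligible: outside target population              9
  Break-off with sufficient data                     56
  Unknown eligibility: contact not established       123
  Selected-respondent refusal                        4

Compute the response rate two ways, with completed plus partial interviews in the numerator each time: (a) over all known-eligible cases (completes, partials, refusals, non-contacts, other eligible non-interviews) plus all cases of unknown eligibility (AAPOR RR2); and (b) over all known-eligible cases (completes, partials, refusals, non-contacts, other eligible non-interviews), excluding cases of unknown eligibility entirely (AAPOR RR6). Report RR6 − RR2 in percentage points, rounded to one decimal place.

13.1

Refused = 210 + 4 = 214
Eligibility not determined = 123 + 150 = 273
Ineligible = 9 + 307 = 316
Numerator = 563 + 56 = 619
Base = 563 + 56 + 214 + 156 + 19 + 273 = 1281
RR2 = 619 / 1281 = 0.4832
Base = 563 + 56 + 214 + 156 + 19 = 1008
RR6 = 619 / 1008 = 0.6141
Difference = 61.41 − 48.32 = 13.09 percentage points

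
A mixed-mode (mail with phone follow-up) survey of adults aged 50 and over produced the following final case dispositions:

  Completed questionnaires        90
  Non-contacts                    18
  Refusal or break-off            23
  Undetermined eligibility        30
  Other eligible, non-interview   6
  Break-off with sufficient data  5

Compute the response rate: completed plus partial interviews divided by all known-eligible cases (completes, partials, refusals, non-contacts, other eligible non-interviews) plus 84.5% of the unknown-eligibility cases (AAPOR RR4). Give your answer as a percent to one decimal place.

Top → 90 + 5 = 95
Eligible (known) → 90 + 5 + 23 + 18 + 6 = 142
e × U → 0.8450 × 30 = 25.35
Denominator → 142 + 25.35 = 167.35
RR4 = 95 / 167.35 = 0.5677

56.8%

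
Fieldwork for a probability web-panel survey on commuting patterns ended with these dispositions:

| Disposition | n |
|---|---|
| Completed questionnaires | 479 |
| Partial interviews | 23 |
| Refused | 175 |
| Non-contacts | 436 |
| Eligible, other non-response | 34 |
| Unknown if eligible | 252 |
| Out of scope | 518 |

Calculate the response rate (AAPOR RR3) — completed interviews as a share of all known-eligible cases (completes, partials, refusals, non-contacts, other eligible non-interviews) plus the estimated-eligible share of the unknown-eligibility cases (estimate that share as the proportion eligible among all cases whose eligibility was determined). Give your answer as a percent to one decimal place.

36.3%

Numerator = 479
Known eligible = 479 + 23 + 175 + 436 + 34 = 1147
e = 1147 / (1147 + 518) = 1147 / 1665 = 0.6889
Eligible share of unknowns = 0.6889 × 252 = 173.60
Base = 1147 + 173.60 = 1320.60
RR3 = 479 / 1320.60 = 0.3627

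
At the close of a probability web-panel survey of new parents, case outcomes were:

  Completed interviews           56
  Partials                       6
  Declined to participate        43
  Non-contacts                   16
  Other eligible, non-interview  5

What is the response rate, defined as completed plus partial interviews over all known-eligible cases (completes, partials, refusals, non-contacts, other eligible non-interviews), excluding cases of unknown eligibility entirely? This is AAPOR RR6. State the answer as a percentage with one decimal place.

Top: 56 + 6 = 62
Denom: 56 + 6 + 43 + 16 + 5 = 126
RR6 = 62 / 126 = 0.4921

49.2%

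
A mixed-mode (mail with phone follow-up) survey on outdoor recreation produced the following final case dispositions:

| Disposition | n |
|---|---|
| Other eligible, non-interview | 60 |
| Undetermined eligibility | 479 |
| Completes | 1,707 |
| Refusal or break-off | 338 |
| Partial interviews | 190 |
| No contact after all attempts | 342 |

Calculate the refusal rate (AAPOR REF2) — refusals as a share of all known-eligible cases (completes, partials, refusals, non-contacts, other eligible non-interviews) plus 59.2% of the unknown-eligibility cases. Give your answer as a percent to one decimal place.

Numerator → 338
Determined eligible → 1707 + 190 + 338 + 342 + 60 = 2637
Estimated eligible among unknowns → 0.5920 × 479 = 283.57
Base → 2637 + 283.57 = 2920.57
REF2 = 338 / 2920.57 = 0.1157

11.6%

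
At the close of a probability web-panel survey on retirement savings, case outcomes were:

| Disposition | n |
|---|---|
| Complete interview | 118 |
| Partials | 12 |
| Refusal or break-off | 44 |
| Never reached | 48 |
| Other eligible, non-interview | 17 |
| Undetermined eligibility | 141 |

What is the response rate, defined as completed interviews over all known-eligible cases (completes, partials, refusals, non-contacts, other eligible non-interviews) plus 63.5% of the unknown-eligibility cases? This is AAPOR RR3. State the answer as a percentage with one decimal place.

Num: 118
Known eligible: 118 + 12 + 44 + 48 + 17 = 239
Estimated eligible among unknowns: 0.6350 × 141 = 89.53
Denom: 239 + 89.53 = 328.53
RR3 = 118 / 328.53 = 0.3592

35.9%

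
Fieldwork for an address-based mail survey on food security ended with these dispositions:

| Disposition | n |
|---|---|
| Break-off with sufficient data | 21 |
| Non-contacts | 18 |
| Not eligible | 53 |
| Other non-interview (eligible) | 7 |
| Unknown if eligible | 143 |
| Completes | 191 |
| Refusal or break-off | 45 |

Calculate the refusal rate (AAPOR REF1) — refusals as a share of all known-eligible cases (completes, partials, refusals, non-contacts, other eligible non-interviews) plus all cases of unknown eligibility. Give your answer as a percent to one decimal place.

Top → 45
Denominator → 191 + 21 + 45 + 18 + 7 + 143 = 425
REF1 = 45 / 425 = 0.1059

10.6%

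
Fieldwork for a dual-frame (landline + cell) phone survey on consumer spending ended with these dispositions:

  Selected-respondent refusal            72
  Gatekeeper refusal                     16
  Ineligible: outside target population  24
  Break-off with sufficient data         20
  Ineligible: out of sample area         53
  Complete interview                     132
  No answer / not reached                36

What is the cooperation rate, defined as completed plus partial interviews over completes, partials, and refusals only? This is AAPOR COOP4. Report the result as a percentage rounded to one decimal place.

63.3%

Declined to participate = 16 + 72 = 88
Screened out, ineligible = 24 + 53 = 77
Top: 132 + 20 = 152
Denominator: 132 + 20 + 88 = 240
COOP4 = 152 / 240 = 0.6333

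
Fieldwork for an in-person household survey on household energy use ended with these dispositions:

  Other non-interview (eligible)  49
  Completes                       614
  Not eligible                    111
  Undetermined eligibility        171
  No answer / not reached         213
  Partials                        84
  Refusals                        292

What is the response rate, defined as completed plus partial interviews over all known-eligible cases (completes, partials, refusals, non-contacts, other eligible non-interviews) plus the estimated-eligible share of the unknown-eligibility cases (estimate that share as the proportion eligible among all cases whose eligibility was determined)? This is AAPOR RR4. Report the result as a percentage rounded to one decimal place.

Num = 614 + 84 = 698
Determined eligible = 614 + 84 + 292 + 213 + 49 = 1252
e = 1252 / (1252 + 111) = 1252 / 1363 = 0.9186
Eligible share of unknowns = 0.9186 × 171 = 157.08
Denom = 1252 + 157.08 = 1409.08
RR4 = 698 / 1409.08 = 0.4954

49.5%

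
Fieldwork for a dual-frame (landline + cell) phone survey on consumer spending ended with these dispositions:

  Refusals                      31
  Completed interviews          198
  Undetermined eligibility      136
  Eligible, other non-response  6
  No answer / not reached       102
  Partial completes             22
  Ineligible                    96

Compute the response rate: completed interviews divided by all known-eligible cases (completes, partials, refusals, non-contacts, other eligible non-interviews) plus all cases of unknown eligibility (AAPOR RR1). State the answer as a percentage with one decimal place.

40.0%

Num = 198
Denom = 198 + 22 + 31 + 102 + 6 + 136 = 495
RR1 = 198 / 495 = 0.4000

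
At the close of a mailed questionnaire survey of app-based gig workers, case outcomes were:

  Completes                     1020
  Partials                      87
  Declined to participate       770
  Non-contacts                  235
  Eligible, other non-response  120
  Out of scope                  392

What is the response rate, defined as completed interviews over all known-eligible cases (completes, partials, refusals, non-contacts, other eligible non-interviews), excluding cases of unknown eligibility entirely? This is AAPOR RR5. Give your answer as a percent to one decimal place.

45.7%

Top: 1020
Denom: 1020 + 87 + 770 + 235 + 120 = 2232
RR5 = 1020 / 2232 = 0.4570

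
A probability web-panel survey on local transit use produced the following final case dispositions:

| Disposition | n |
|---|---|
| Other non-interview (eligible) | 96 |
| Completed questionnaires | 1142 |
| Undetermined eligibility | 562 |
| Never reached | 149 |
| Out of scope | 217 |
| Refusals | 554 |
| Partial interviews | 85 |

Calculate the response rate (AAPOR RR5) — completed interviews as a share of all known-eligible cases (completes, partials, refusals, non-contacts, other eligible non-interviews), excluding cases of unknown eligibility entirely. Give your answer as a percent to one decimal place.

Num: 1142
Base: 1142 + 85 + 554 + 149 + 96 = 2026
RR5 = 1142 / 2026 = 0.5637

56.4%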